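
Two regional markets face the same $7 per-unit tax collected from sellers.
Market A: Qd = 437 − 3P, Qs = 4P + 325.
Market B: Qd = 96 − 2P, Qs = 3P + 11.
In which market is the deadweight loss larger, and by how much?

Market A: pre-tax P* = $16, Q* = 389; post-tax Q = 377; deadweight loss = $42.
Market B: pre-tax P* = $17, Q* = 62; post-tax Q = 53.6; deadweight loss = $29.4.
Difference: $42 vs $29.4 → market A is larger by $12.6.

Market A, by $12.6.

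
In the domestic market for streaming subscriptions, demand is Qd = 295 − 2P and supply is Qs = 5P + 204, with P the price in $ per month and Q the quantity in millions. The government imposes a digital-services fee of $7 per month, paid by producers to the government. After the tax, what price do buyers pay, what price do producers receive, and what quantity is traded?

Buyers pay $18; producers receive $11; quantity = 259.

Before the tax: set 295 − 2P = 5P + 204 → P* = $13, Q* = 269.
With the tax collected from producers, supply shifts: Qs = 5(P − 7) + 204.
New equilibrium: buyers pay $18, producers receive $11, Q = 259. (Wedge: Pb − Ps = 7.)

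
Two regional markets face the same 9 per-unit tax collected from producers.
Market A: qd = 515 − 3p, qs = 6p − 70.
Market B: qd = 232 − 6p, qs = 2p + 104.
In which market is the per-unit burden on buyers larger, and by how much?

Market A, by 3.75.

Market A: pre-tax p* = 65, q* = 320; post-tax q = 302; per-unit burden on buyers = 6.
Market B: pre-tax p* = 16, q* = 136; post-tax q = 122.5; per-unit burden on buyers = 2.25.
Difference: 6 vs 2.25 → market A is larger by 3.75.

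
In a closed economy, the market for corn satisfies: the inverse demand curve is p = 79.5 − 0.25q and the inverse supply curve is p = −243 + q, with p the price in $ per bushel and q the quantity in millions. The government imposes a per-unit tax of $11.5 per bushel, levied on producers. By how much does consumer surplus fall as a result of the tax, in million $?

Consumer surplus falls by $582.82 million.

Inverting to q(p) form: qd = 318 − 4p; qs = p + 243.
Without the tax, 318 − 4p = p + 243 gives 5p = 75, so p* = $15 and q* = 258.
With the tax collected from producers, supply shifts: qs = (p − 11.5) + 243.
New equilibrium: consumers pay $17.3, producers receive $5.8, q = 248.8. (Wedge: pb − ps = 11.5.)
ΔCS is the trapezoid between Q = 248.8 and Q = 258 of height $2.3: ½ · (258 + 248.8) · 2.3 = $582.82.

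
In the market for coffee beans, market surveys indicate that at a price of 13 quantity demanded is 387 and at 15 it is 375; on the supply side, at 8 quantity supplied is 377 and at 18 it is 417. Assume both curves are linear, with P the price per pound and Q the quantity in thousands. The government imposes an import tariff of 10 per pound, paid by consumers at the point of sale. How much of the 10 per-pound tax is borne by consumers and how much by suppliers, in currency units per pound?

Demand slope: (375 − 387)/(15 − 13) = -6, so Qd = 465 − 6P.
Supply slope: (417 − 377)/(18 − 8) = 4, so Qs = 4P + 345.
Without the tax, 465 − 6P = 4P + 345 gives 10P = 120, so P* = 12 and Q* = 393.
With the tax collected from consumers, demand (in seller-price terms) shifts: Qd = 465 − 6(P + 10).
Solving gives Q = 369 with consumers paying 16 and suppliers receiving 6 (the 10 wedge).
Burden on consumers: 4; on suppliers: 6. (They sum to 10.)
The less price-elastic side of the market bears the larger share of a per-unit tax.

Consumers bear 4 per pound; suppliers bear 6 per pound.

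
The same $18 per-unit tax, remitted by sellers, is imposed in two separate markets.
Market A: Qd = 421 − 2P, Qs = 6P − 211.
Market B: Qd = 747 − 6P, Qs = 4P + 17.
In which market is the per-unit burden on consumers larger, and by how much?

Market A, by $6.3.

Market A: pre-tax P* = $79, Q* = 263; post-tax Q = 236; per-unit burden on consumers = $13.5.
Market B: pre-tax P* = $73, Q* = 309; post-tax Q = 265.8; per-unit burden on consumers = $7.2.
Difference: $13.5 vs $7.2 → market A is larger by $6.3.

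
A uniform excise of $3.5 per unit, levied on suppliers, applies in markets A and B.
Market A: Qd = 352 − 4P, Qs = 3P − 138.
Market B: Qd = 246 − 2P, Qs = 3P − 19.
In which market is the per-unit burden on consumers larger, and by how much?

Market B, by $0.6.

Market A: pre-tax P* = $70, Q* = 72; post-tax Q = 66; per-unit burden on consumers = $1.5.
Market B: pre-tax P* = $53, Q* = 140; post-tax Q = 135.8; per-unit burden on consumers = $2.1.
Difference: $1.5 vs $2.1 → market B is larger by $0.6.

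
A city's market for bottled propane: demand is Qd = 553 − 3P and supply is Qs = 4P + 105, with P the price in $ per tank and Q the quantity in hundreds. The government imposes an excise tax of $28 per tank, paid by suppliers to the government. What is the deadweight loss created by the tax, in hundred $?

Without the tax, 553 − 3P = 4P + 105 gives 7P = 448, so P* = $64 and Q* = 361.
With the tax collected from suppliers, supply shifts: Qs = 4(P − 28) + 105.
New equilibrium: consumers pay $80, suppliers receive $52, Q = 313. (Wedge: Pb − Ps = 28.)
Quantity falls by |ΔQ| = |361 − 313| = 48.
DWL = ½ · t · |ΔQ| = ½ · 28 · 48 = $672.

Deadweight loss = $672 hundred.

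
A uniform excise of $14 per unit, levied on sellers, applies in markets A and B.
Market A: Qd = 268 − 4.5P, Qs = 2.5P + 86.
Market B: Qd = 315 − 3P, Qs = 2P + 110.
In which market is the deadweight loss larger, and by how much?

Market A: pre-tax P* = $26, Q* = 151; post-tax Q = 128.5; deadweight loss = $157.5.
Market B: pre-tax P* = $41, Q* = 192; post-tax Q = 175.2; deadweight loss = $117.6.
Difference: $157.5 vs $117.6 → market A is larger by $39.9.

Market A, by $39.9.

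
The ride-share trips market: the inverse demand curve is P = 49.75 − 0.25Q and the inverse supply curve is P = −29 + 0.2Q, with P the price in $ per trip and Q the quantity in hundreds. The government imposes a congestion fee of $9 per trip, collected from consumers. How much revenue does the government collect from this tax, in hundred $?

Tax revenue = $1395 hundred.

Inverting to Q(P) form: Qd = 199 − 4P; Qs = 5P + 145.
Without the tax, 199 − 4P = 5P + 145 gives 9P = 54, so P* = $6 and Q* = 175.
With the tax collected from consumers, demand (in seller-price terms) shifts: Qd = 199 − 4(P + 9).
Solving gives Q = 155 with consumers paying $11 and producers receiving $2 (the $9 wedge).
Revenue = t · Q = 9 · 155 = $1395.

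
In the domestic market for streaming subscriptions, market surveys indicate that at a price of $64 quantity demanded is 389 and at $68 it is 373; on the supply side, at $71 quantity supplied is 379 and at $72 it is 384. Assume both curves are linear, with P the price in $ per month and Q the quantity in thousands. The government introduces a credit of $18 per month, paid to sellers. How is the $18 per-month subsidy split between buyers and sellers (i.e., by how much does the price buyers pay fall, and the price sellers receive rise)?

Buyers gain $10 per month; sellers gain $8 per month.

Demand slope: (373 − 389)/(68 − 64) = -4, so Qd = 645 − 4P.
Supply slope: (384 − 379)/(72 − 71) = 5, so Qs = 5P + 24.
Before the subsidy: set 645 − 4P = 5P + 24 → P* = $69, Q* = 369.
With a per-unit subsidy paid to sellers, each receives P + 18 per unit sold, so supply becomes Qs = 5(P + 18) + 24.
New equilibrium: buyers pay $59, sellers receive $77, Q = 409. (Wedge: Pb − Ps = −18.)
Gain to buyers: $10; to sellers: $8. (They sum to $18.)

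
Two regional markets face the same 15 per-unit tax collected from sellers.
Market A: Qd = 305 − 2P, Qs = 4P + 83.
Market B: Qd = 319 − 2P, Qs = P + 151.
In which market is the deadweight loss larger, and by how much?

Market A: pre-tax P* = 37, Q* = 231; post-tax Q = 211; deadweight loss = 150.
Market B: pre-tax P* = 56, Q* = 207; post-tax Q = 197; deadweight loss = 75.
Difference: 150 vs 75 → market A is larger by 75.

Market A, by 75.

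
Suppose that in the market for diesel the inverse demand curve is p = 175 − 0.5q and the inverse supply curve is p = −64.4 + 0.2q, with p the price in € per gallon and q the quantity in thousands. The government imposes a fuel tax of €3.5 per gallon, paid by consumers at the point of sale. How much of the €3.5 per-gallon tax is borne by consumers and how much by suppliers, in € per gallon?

Rewrite in direct form: qd = 350 − 2p and qs = 5p + 322.
Without the tax, 350 − 2p = 5p + 322 gives 7p = 28, so p* = €4 and q* = 342.
With the tax collected from consumers, demand (in seller-price terms) shifts: qd = 350 − 2(p + 3.5).
Solving gives q = 337 with consumers paying €6.5 and suppliers receiving €3 (the €3.5 wedge).
Burden on consumers: €2.5; on suppliers: €1. (They sum to €3.5.)

Consumers bear €2.5 per gallon; suppliers bear €1 per gallon.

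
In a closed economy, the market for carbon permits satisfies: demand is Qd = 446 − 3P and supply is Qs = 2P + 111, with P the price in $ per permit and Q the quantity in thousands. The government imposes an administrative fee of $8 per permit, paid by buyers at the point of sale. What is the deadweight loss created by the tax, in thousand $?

Before the tax: set 446 − 3P = 2P + 111 → P* = $67, Q* = 245.
With the tax collected from buyers, demand (in seller-price terms) shifts: Qd = 446 − 3(P + 8).
New equilibrium: buyers pay $70.2, producers receive $62.2, Q = 235.4. (Wedge: Pb − Ps = 8.)
Quantity falls by |ΔQ| = |245 − 235.4| = 9.6.
DWL = ½ · t · |ΔQ| = ½ · 8 · 9.6 = $38.4.

Deadweight loss = $38.4 thousand.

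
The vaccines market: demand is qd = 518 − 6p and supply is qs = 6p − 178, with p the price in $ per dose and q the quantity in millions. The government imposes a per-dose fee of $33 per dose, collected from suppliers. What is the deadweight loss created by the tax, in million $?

Before the tax: set 518 − 6p = 6p − 178 → p* = $58, q* = 170.
With the tax collected from suppliers, supply shifts: qs = 6(p − 33) − 178.
New equilibrium: buyers pay $74.5, suppliers receive $41.5, q = 71. (Wedge: pb − ps = 33.)
Quantity falls by |ΔQ| = |170 − 71| = 99.
DWL = ½ · t · |ΔQ| = ½ · 33 · 99 = $1633.5.

Deadweight loss = $1633.5 million.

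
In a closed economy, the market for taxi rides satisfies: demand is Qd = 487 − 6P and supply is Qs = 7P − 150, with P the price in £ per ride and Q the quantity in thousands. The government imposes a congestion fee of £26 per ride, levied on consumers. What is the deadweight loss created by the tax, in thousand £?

Without the tax, 487 − 6P = 7P − 150 gives 13P = 637, so P* = £49 and Q* = 193.
With the tax collected from consumers, demand (in seller-price terms) shifts: Qd = 487 − 6(P + 26).
New equilibrium: consumers pay £63, producers receive £37, Q = 109. (Wedge: Pb − Ps = 26.)
Quantity falls by |ΔQ| = |193 − 109| = 84.
DWL = ½ · t · |ΔQ| = ½ · 26 · 84 = £1092.

Deadweight loss = £1092 thousand.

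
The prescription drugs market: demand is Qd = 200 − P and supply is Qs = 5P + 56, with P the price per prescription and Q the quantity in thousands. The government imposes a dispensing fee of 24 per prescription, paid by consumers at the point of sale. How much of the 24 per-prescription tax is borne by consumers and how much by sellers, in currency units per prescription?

Consumers bear 20 per prescription; sellers bear 4 per prescription.

Before the tax: set 200 − P = 5P + 56 → P* = 24, Q* = 176.
With the tax collected from consumers, demand (in seller-price terms) shifts: Qd = 200 − (P + 24).
Solving gives Q = 156 with consumers paying 44 and sellers receiving 20 (the 24 wedge).
Burden on consumers: 20; on sellers: 4. (They sum to 24.)
The less price-elastic side of the market bears the larger share of a per-unit tax.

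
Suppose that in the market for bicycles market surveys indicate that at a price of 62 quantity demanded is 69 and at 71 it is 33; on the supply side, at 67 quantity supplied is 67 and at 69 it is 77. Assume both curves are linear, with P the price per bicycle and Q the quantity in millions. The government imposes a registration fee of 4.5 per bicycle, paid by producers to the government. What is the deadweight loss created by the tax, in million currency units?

Demand slope: (33 − 69)/(71 − 62) = -4, so Qd = 317 − 4P.
Supply slope: (77 − 67)/(69 − 67) = 5, so Qs = 5P − 268.
Without the tax, 317 − 4P = 5P − 268 gives 9P = 585, so P* = 65 and Q* = 57.
With the tax collected from producers, supply shifts: Qs = 5(P − 4.5) − 268.
New equilibrium: buyers pay 67.5, producers receive 63, Q = 47. (Wedge: Pb − Ps = 4.5.)
Quantity falls by |ΔQ| = |57 − 47| = 10.
DWL = ½ · t · |ΔQ| = ½ · 4.5 · 10 = 22.5.

Deadweight loss = 22.5 million.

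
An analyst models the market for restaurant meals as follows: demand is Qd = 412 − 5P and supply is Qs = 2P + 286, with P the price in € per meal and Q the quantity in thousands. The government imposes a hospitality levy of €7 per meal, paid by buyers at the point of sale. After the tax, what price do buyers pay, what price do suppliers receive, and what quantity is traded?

Buyers pay €20; suppliers receive €13; quantity = 312.

Before the tax: set 412 − 5P = 2P + 286 → P* = €18, Q* = 322.
With the tax collected from buyers, demand (in seller-price terms) shifts: Qd = 412 − 5(P + 7).
Solving gives Q = 312 with buyers paying €20 and suppliers receiving €13 (the €7 wedge).
The less price-elastic side of the market bears the larger share of a per-unit tax.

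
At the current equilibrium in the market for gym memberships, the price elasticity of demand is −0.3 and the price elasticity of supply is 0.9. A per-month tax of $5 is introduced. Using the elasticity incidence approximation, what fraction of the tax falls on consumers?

Consumers' share ≈ 0.75.

Incidence ratio: consumers' share ≈ εs / (εs + |εd|) = 0.9 / (0.9 + 0.3) = 0.75.
Supply is the more elastic side, so consumers bear the larger share.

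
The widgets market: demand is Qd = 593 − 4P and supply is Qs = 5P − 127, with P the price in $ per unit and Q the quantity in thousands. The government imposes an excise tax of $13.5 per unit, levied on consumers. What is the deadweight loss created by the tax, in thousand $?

Without the tax, 593 − 4P = 5P − 127 gives 9P = 720, so P* = $80 and Q* = 273.
With the tax collected from consumers, demand (in seller-price terms) shifts: Qd = 593 − 4(P + 13.5).
Solving gives Q = 243 with consumers paying $87.5 and sellers receiving $74 (the $13.5 wedge).
Quantity falls by |ΔQ| = |273 − 243| = 30.
DWL = ½ · t · |ΔQ| = ½ · 13.5 · 30 = $202.5.

Deadweight loss = $202.5 thousand.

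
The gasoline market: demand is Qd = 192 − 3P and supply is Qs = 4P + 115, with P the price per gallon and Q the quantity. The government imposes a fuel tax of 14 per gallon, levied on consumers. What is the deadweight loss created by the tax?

Without the tax, 192 − 3P = 4P + 115 gives 7P = 77, so P* = 11 and Q* = 159.
With the tax collected from consumers, demand (in seller-price terms) shifts: Qd = 192 − 3(P + 14).
New equilibrium: consumers pay 19, sellers receive 5, Q = 135. (Wedge: Pb − Ps = 14.)
Quantity falls by |ΔQ| = |159 − 135| = 24.
DWL = ½ · t · |ΔQ| = ½ · 14 · 24 = 168.

Deadweight loss = 168.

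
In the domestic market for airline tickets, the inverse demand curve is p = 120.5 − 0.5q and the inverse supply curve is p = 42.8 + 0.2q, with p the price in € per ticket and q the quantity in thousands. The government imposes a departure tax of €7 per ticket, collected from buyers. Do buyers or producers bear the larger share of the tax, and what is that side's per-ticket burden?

Inverting to q(p) form: qd = 241 − 2p; qs = 5p − 214.
Before the tax: set 241 − 2p = 5p − 214 → p* = €65, q* = 111.
With the tax collected from buyers, demand (in seller-price terms) shifts: qd = 241 − 2(p + 7).
New equilibrium: buyers pay €70, producers receive €63, q = 101. (Wedge: pb − ps = 7.)
Per-ticket burden: buyers €5, producers €2.
Buyers take the larger share because demand is less price-elastic here (demand slope 2 vs supply slope 5).

Buyers bear the larger share: €5 per ticket.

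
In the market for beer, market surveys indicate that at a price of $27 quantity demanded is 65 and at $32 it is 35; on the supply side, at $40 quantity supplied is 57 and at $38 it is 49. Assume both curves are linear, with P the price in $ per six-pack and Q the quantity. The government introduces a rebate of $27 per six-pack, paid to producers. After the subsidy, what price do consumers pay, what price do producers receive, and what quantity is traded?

Demand slope: (35 − 65)/(32 − 27) = -6, so Qd = 227 − 6P.
Supply slope: (49 − 57)/(38 − 40) = 4, so Qs = 4P − 103.
Without the subsidy, 227 − 6P = 4P − 103 gives 10P = 330, so P* = $33 and Q* = 29.
With a per-unit subsidy paid to producers, each receives P + 27 per unit sold, so supply becomes Qs = 4(P + 27) − 103.
New equilibrium: consumers pay $22.2, producers receive $49.2, Q = 93.8. (Wedge: Pb − Ps = −27.)

Consumers pay $22.2; producers receive $49.2; quantity = 93.8.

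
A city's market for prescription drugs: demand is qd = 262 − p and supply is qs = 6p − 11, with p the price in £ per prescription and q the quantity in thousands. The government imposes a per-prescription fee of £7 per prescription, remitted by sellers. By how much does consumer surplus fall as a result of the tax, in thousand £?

Before the tax: set 262 − p = 6p − 11 → p* = £39, q* = 223.
With the tax collected from sellers, supply shifts: qs = 6(p − 7) − 11.
Solving gives q = 217 with consumers paying £45 and sellers receiving £38 (the £7 wedge).
ΔCS is the trapezoid between Q = 217 and Q = 223 of height £6: ½ · (223 + 217) · 6 = £1320.

Consumer surplus falls by £1320 thousand.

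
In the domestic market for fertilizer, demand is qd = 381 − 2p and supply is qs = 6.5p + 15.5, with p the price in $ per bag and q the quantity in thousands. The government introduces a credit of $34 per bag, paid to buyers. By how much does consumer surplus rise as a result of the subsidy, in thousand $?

Without the subsidy, 381 − 2p = 6.5p + 15.5 gives 8.5p = 365.5, so p* = $43 and q* = 295.
With a per-unit subsidy paid to buyers, each effectively pays p − 34, so demand becomes qd = 381 − 2(p − 34).
Solving gives q = 347 with buyers paying $17 and suppliers receiving $51 (the $34 wedge).
ΔCS is the trapezoid between Q = 347 and Q = 295 of height $26: ½ · (295 + 347) · 26 = $8346.

Consumer surplus rises by $8346 thousand.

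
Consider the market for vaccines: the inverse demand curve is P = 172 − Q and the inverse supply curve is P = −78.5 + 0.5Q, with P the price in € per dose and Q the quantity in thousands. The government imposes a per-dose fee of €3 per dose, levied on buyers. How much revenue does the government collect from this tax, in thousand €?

Tax revenue = €495 thousand.

Inverting to Q(P) form: Qd = 172 − P; Qs = 2P + 157.
Before the tax: set 172 − P = 2P + 157 → P* = €5, Q* = 167.
With the tax collected from buyers, demand (in seller-price terms) shifts: Qd = 172 − (P + 3).
New equilibrium: buyers pay €7, producers receive €4, Q = 165. (Wedge: Pb − Ps = 3.)
Revenue = t · Q = 3 · 165 = €495.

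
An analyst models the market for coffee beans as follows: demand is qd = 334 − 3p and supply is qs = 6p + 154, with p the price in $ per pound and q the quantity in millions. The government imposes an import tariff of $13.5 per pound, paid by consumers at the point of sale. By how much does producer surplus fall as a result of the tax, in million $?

Producer surplus falls by $1172.25 million.

Before the tax: set 334 − 3p = 6p + 154 → p* = $20, q* = 274.
With the tax collected from consumers, demand (in seller-price terms) shifts: qd = 334 − 3(p + 13.5).
Solving gives q = 247 with consumers paying $29 and sellers receiving $15.5 (the $13.5 wedge).
ΔPS is the trapezoid between Q = 247 and Q = 274 of height $4.5: ½ · (274 + 247) · 4.5 = $1172.25.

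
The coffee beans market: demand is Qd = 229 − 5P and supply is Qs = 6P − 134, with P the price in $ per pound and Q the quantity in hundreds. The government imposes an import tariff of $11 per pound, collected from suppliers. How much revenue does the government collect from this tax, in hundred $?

Before the tax: set 229 − 5P = 6P − 134 → P* = $33, Q* = 64.
With the tax collected from suppliers, supply shifts: Qs = 6(P − 11) − 134.
New equilibrium: consumers pay $39, suppliers receive $28, Q = 34. (Wedge: Pb − Ps = 11.)
Revenue = t · Q = 11 · 34 = $374.

Tax revenue = $374 hundred.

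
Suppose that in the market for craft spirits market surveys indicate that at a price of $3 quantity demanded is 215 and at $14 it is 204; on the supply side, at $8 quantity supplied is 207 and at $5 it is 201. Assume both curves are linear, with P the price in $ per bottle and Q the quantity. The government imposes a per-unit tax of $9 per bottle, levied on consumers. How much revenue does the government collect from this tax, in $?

Demand slope: (204 − 215)/(14 − 3) = -1, so Qd = 218 − P.
Supply slope: (201 − 207)/(5 − 8) = 2, so Qs = 2P + 191.
Before the tax: set 218 − P = 2P + 191 → P* = $9, Q* = 209.
With the tax collected from consumers, demand (in seller-price terms) shifts: Qd = 218 − (P + 9).
Solving gives Q = 203 with consumers paying $15 and suppliers receiving $6 (the $9 wedge).
Revenue = t · Q = 9 · 203 = $1827.

Tax revenue = $1827.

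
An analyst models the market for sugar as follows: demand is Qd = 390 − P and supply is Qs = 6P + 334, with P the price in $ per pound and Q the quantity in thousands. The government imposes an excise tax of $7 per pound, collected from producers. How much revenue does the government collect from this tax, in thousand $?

Tax revenue = $2632 thousand.

Before the tax: set 390 − P = 6P + 334 → P* = $8, Q* = 382.
With the tax collected from producers, supply shifts: Qs = 6(P − 7) + 334.
Solving gives Q = 376 with buyers paying $14 and producers receiving $7 (the $7 wedge).
Revenue = t · Q = 7 · 376 = $2632.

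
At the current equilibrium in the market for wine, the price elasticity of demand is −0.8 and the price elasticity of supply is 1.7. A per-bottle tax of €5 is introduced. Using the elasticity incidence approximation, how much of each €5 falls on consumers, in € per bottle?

Consumers bear ≈ €3.4 per bottle.

Incidence ratio: consumers' share ≈ εs / (εs + |εd|) = 1.7 / (1.7 + 0.8) = 0.68.
So consumers bear ≈ 0.68 × €5 = €3.4; suppliers bear €1.6.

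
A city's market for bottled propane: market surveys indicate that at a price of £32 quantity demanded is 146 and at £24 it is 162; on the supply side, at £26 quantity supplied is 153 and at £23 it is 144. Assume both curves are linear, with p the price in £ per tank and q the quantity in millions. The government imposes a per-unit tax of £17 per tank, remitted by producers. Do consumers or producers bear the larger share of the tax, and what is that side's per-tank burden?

Consumers bear the larger share: £10.2 per tank.

Demand slope: (162 − 146)/(24 − 32) = -2, so qd = 210 − 2p.
Supply slope: (144 − 153)/(23 − 26) = 3, so qs = 3p + 75.
Without the tax, 210 − 2p = 3p + 75 gives 5p = 135, so p* = £27 and q* = 156.
With the tax collected from producers, supply shifts: qs = 3(p − 17) + 75.
New equilibrium: consumers pay £37.2, producers receive £20.2, q = 135.6. (Wedge: pb − ps = 17.)
Per-tank burden: consumers £10.2, producers £6.8.
Consumers take the larger share because demand is less price-elastic here (demand slope 2 vs supply slope 3).
The less price-elastic side of the market bears the larger share of a per-unit tax.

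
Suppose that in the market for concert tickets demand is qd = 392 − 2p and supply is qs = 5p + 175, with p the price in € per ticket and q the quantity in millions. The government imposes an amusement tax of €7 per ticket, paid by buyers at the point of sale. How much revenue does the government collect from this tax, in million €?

Tax revenue = €2240 million.

Without the tax, 392 − 2p = 5p + 175 gives 7p = 217, so p* = €31 and q* = 330.
With the tax collected from buyers, demand (in seller-price terms) shifts: qd = 392 − 2(p + 7).
New equilibrium: buyers pay €36, sellers receive €29, q = 320. (Wedge: pb − ps = 7.)
Revenue = t · Q = 7 · 320 = €2240.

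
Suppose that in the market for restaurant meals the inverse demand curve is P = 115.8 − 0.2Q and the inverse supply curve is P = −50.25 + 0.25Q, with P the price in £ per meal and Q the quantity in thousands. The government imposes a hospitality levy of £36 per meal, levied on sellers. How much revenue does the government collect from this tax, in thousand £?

Rewrite in direct form: Qd = 579 − 5P and Qs = 4P + 201.
Without the tax, 579 − 5P = 4P + 201 gives 9P = 378, so P* = £42 and Q* = 369.
With the tax collected from sellers, supply shifts: Qs = 4(P − 36) + 201.
Solving gives Q = 289 with buyers paying £58 and sellers receiving £22 (the £36 wedge).
Revenue = t · Q = 36 · 289 = £10404.

Tax revenue = £10404 thousand.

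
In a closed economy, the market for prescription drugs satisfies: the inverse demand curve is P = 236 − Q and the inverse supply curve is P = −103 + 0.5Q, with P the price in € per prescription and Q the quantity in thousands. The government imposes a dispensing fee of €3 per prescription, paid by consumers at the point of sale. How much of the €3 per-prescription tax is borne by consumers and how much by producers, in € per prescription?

Consumers bear €2 per prescription; producers bear €1 per prescription.

Rewrite in direct form: Qd = 236 − P and Qs = 2P + 206.
Before the tax: set 236 − P = 2P + 206 → P* = €10, Q* = 226.
With the tax collected from consumers, demand (in seller-price terms) shifts: Qd = 236 − (P + 3).
New equilibrium: consumers pay €12, producers receive €9, Q = 224. (Wedge: Pb − Ps = 3.)
Burden on consumers: €2; on producers: €1. (They sum to €3.)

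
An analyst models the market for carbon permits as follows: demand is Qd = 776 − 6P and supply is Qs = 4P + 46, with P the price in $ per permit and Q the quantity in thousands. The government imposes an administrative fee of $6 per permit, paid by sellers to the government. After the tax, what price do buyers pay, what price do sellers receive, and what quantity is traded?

Buyers pay $75.4; sellers receive $69.4; quantity = 323.6.

Before the tax: set 776 − 6P = 4P + 46 → P* = $73, Q* = 338.
With the tax collected from sellers, supply shifts: Qs = 4(P − 6) + 46.
Solving gives Q = 323.6 with buyers paying $75.4 and sellers receiving $69.4 (the $6 wedge).
The less price-elastic side of the market bears the larger share of a per-unit tax.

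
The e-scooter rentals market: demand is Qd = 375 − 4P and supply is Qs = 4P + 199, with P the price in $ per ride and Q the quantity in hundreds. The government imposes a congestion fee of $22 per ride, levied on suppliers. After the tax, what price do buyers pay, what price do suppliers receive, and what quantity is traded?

Without the tax, 375 − 4P = 4P + 199 gives 8P = 176, so P* = $22 and Q* = 287.
With the tax collected from suppliers, supply shifts: Qs = 4(P − 22) + 199.
New equilibrium: buyers pay $33, suppliers receive $11, Q = 243. (Wedge: Pb − Ps = 22.)

Buyers pay $33; suppliers receive $11; quantity = 243.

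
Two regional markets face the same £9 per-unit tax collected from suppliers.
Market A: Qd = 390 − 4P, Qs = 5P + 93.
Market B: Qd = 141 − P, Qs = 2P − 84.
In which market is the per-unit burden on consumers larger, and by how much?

Market B, by £1.

Market A: pre-tax P* = £33, Q* = 258; post-tax Q = 238; per-unit burden on consumers = £5.
Market B: pre-tax P* = £75, Q* = 66; post-tax Q = 60; per-unit burden on consumers = £6.
Difference: £5 vs £6 → market B is larger by £1.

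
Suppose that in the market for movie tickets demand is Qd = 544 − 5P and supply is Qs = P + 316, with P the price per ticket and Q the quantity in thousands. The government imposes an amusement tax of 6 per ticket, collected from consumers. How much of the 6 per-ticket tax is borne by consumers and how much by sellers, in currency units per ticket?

Before the tax: set 544 − 5P = P + 316 → P* = 38, Q* = 354.
With the tax collected from consumers, demand (in seller-price terms) shifts: Qd = 544 − 5(P + 6).
New equilibrium: consumers pay 39, sellers receive 33, Q = 349. (Wedge: Pb − Ps = 6.)
Burden on consumers: 1; on sellers: 5. (They sum to 6.)

Consumers bear 1 per ticket; sellers bear 5 per ticket.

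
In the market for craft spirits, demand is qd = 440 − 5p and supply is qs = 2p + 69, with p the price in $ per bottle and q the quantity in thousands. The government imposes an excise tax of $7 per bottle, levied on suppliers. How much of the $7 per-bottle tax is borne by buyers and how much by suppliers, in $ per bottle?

Before the tax: set 440 − 5p = 2p + 69 → p* = $53, q* = 175.
With the tax collected from suppliers, supply shifts: qs = 2(p − 7) + 69.
Solving gives q = 165 with buyers paying $55 and suppliers receiving $48 (the $7 wedge).
Burden on buyers: $2; on suppliers: $5. (They sum to $7.)
The less price-elastic side of the market bears the larger share of a per-unit tax.

Buyers bear $2 per bottle; suppliers bear $5 per bottle.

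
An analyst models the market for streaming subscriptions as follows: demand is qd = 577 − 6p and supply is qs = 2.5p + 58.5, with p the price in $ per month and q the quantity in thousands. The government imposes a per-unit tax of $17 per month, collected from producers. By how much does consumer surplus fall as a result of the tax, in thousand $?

Consumer surplus falls by $980 thousand.

Before the tax: set 577 − 6p = 2.5p + 58.5 → p* = $61, q* = 211.
With the tax collected from producers, supply shifts: qs = 2.5(p − 17) + 58.5.
Solving gives q = 181 with consumers paying $66 and producers receiving $49 (the $17 wedge).
ΔCS is the trapezoid between Q = 181 and Q = 211 of height $5: ½ · (211 + 181) · 5 = $980.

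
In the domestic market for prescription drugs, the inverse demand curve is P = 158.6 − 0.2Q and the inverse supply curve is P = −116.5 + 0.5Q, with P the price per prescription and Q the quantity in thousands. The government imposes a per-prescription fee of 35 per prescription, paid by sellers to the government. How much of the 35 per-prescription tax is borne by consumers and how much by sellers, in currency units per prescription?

Rewrite in direct form: Qd = 793 − 5P and Qs = 2P + 233.
Before the tax: set 793 − 5P = 2P + 233 → P* = 80, Q* = 393.
With the tax collected from sellers, supply shifts: Qs = 2(P − 35) + 233.
New equilibrium: consumers pay 90, sellers receive 55, Q = 343. (Wedge: Pb − Ps = 35.)
Burden on consumers: 10; on sellers: 25. (They sum to 35.)
The less price-elastic side of the market bears the larger share of a per-unit tax.

Consumers bear 10 per prescription; sellers bear 25 per prescription.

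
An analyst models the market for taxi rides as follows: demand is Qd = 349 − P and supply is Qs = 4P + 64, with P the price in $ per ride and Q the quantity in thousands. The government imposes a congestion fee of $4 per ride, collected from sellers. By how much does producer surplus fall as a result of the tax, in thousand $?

Without the tax, 349 − P = 4P + 64 gives 5P = 285, so P* = $57 and Q* = 292.
With the tax collected from sellers, supply shifts: Qs = 4(P − 4) + 64.
New equilibrium: buyers pay $60.2, sellers receive $56.2, Q = 288.8. (Wedge: Pb − Ps = 4.)
ΔPS is the trapezoid between Q = 288.8 and Q = 292 of height $0.8: ½ · (292 + 288.8) · 0.8 = $232.32.

Producer surplus falls by $232.32 thousand.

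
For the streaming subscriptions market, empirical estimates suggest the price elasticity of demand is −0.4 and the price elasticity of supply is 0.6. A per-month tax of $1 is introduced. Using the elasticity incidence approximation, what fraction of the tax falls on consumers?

Incidence ratio: consumers' share ≈ εs / (εs + |εd|) = 0.6 / (0.6 + 0.4) = 0.6.
Supply is the more elastic side, so consumers bear the larger share.

Consumers' share ≈ 0.6.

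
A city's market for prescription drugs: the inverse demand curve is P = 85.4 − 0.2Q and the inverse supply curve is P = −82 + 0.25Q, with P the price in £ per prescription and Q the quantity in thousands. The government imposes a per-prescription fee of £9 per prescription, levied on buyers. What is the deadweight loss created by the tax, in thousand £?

Deadweight loss = £90 thousand.

Rewrite in direct form: Qd = 427 − 5P and Qs = 4P + 328.
Without the tax, 427 − 5P = 4P + 328 gives 9P = 99, so P* = £11 and Q* = 372.
With the tax collected from buyers, demand (in seller-price terms) shifts: Qd = 427 − 5(P + 9).
New equilibrium: buyers pay £15, suppliers receive £6, Q = 352. (Wedge: Pb − Ps = 9.)
Quantity falls by |ΔQ| = |372 − 352| = 20.
DWL = ½ · t · |ΔQ| = ½ · 9 · 20 = £90.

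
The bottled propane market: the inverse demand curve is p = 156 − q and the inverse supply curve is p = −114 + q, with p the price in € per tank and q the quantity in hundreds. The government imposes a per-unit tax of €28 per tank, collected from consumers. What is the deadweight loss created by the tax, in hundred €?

Deadweight loss = €196 hundred.

Inverting to q(p) form: qd = 156 − p; qs = p + 114.
Without the tax, 156 − p = p + 114 gives 2p = 42, so p* = €21 and q* = 135.
With the tax collected from consumers, demand (in seller-price terms) shifts: qd = 156 − (p + 28).
New equilibrium: consumers pay €35, sellers receive €7, q = 121. (Wedge: pb − ps = 28.)
Quantity falls by |ΔQ| = |135 − 121| = 14.
DWL = ½ · t · |ΔQ| = ½ · 28 · 14 = €196.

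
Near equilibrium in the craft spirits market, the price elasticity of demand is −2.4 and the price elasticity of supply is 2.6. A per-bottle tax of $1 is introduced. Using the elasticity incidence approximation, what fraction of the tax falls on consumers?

Incidence ratio: consumers' share ≈ εs / (εs + |εd|) = 2.6 / (2.6 + 2.4) = 0.52.
Supply is the more elastic side, so consumers bear the larger share.

Consumers' share ≈ 0.52.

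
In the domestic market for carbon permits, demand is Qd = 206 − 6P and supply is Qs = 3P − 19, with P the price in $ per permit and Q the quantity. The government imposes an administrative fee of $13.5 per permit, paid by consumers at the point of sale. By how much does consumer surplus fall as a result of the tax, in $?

Without the tax, 206 − 6P = 3P − 19 gives 9P = 225, so P* = $25 and Q* = 56.
With the tax collected from consumers, demand (in seller-price terms) shifts: Qd = 206 − 6(P + 13.5).
Solving gives Q = 29 with consumers paying $29.5 and producers receiving $16 (the $13.5 wedge).
ΔCS is the trapezoid between Q = 29 and Q = 56 of height $4.5: ½ · (56 + 29) · 4.5 = $191.25.

Consumer surplus falls by $191.25.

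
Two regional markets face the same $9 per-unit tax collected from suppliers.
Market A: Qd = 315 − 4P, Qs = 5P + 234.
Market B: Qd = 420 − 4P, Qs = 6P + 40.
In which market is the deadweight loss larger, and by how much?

Market A: pre-tax P* = $9, Q* = 279; post-tax Q = 259; deadweight loss = $90.
Market B: pre-tax P* = $38, Q* = 268; post-tax Q = 246.4; deadweight loss = $97.2.
Difference: $90 vs $97.2 → market B is larger by $7.2.

Market B, by $7.2.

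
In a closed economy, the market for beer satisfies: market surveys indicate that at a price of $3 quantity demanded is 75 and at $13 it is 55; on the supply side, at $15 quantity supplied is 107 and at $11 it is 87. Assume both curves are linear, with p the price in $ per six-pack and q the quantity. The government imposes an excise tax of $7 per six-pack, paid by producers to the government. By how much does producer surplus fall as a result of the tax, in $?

Demand slope: (55 − 75)/(13 − 3) = -2, so qd = 81 − 2p.
Supply slope: (87 − 107)/(11 − 15) = 5, so qs = 5p + 32.
Without the tax, 81 − 2p = 5p + 32 gives 7p = 49, so p* = $7 and q* = 67.
With the tax collected from producers, supply shifts: qs = 5(p − 7) + 32.
Solving gives q = 57 with buyers paying $12 and producers receiving $5 (the $7 wedge).
ΔPS is the trapezoid between Q = 57 and Q = 67 of height $2: ½ · (67 + 57) · 2 = $124.

Producer surplus falls by $124.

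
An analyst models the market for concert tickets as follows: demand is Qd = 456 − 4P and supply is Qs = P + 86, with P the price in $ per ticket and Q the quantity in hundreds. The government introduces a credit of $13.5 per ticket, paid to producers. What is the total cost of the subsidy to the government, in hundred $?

Without the subsidy, 456 − 4P = P + 86 gives 5P = 370, so P* = $74 and Q* = 160.
With a per-unit subsidy paid to producers, each receives P + 13.5 per unit sold, so supply becomes Qs = (P + 13.5) + 86.
New equilibrium: consumers pay $71.3, producers receive $84.8, Q = 170.8. (Wedge: Pb − Ps = −13.5.)
Outlay = t · Q = 13.5 · 170.8 = $2305.8.

Government outlay = $2305.8 hundred.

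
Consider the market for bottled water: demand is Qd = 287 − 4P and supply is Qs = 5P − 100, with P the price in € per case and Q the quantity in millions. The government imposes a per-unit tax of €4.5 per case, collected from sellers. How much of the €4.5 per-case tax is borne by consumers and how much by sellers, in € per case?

Consumers bear €2.5 per case; sellers bear €2 per case.

Before the tax: set 287 − 4P = 5P − 100 → P* = €43, Q* = 115.
With the tax collected from sellers, supply shifts: Qs = 5(P − 4.5) − 100.
New equilibrium: consumers pay €45.5, sellers receive €41, Q = 105. (Wedge: Pb − Ps = 4.5.)
Burden on consumers: €2.5; on sellers: €2. (They sum to €4.5.)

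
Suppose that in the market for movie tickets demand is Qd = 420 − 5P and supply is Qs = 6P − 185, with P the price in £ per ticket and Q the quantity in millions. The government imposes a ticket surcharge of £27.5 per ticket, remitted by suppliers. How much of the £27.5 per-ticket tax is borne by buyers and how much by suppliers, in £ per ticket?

Buyers bear £15 per ticket; suppliers bear £12.5 per ticket.

Without the tax, 420 − 5P = 6P − 185 gives 11P = 605, so P* = £55 and Q* = 145.
With the tax collected from suppliers, supply shifts: Qs = 6(P − 27.5) − 185.
Solving gives Q = 70 with buyers paying £70 and suppliers receiving £42.5 (the £27.5 wedge).
Burden on buyers: £15; on suppliers: £12.5. (They sum to £27.5.)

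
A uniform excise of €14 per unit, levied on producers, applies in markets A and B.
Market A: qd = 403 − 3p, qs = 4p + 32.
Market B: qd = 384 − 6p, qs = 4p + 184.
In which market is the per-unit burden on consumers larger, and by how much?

Market A, by €2.4.

Market A: pre-tax p* = €53, q* = 244; post-tax q = 220; per-unit burden on consumers = €8.
Market B: pre-tax p* = €20, q* = 264; post-tax q = 230.4; per-unit burden on consumers = €5.6.
Difference: €8 vs €5.6 → market A is larger by €2.4.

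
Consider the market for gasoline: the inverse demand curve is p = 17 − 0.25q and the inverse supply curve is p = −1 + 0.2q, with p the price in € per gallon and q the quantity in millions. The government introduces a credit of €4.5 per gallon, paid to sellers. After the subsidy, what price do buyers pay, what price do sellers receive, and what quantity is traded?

Rewrite in direct form: qd = 68 − 4p and qs = 5p + 5.
Before the subsidy: set 68 − 4p = 5p + 5 → p* = €7, q* = 40.
With a per-unit subsidy paid to sellers, each receives p + 4.5 per unit sold, so supply becomes qs = 5(p + 4.5) + 5.
Solving gives q = 50 with buyers paying €4.5 and sellers receiving €9 (the €4.5 wedge).

Buyers pay €4.5; sellers receive €9; quantity = 50.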